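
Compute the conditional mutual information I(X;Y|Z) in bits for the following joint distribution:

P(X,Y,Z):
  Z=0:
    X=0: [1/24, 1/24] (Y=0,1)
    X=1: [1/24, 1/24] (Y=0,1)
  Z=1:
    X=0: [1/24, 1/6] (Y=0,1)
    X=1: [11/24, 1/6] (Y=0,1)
0.1358 bits

Conditional mutual information: I(X;Y|Z) = H(X|Z) + H(Y|Z) - H(X,Y|Z)

H(Z) = 0.6500
H(X,Z) = 1.4928 → H(X|Z) = 0.8427
H(Y,Z) = 1.6258 → H(Y|Z) = 0.9758
H(X,Y,Z) = 2.3327 → H(X,Y|Z) = 1.6827

I(X;Y|Z) = 0.8427 + 0.9758 - 1.6827 = 0.1358 bits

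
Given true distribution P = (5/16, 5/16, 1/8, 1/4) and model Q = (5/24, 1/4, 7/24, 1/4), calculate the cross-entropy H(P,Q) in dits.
0.6184 dits

Cross-entropy: H(P,Q) = -Σ p(x) log q(x)

Alternatively: H(P,Q) = H(P) + D_KL(P||Q)
H(P) = 0.5791 dits
D_KL(P||Q) = 0.0393 dits

H(P,Q) = 0.5791 + 0.0393 = 0.6184 dits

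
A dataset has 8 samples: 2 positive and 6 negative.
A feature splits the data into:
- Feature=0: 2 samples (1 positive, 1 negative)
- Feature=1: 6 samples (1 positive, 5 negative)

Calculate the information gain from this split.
0.0738 bits

Information Gain = H(Y) - H(Y|Feature)

Before split:
P(positive) = 2/8 = 0.2500
H(Y) = 0.8113 bits

After split:
Feature=0: H = 1.0000 bits (weight = 2/8)
Feature=1: H = 0.6500 bits (weight = 6/8)
H(Y|Feature) = (2/8)×1.0000 + (6/8)×0.6500 = 0.7375 bits

Information Gain = 0.8113 - 0.7375 = 0.0738 bits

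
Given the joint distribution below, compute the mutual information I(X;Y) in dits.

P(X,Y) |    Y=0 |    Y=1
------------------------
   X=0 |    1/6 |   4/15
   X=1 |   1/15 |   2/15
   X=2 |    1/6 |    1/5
0.0019 dits

Mutual information: I(X;Y) = H(X) + H(Y) - H(X,Y)

Marginals:
P(X) = (13/30, 1/5, 11/30), H(X) = 0.4569 dits
P(Y) = (2/5, 3/5), H(Y) = 0.2923 dits

Joint entropy: H(X,Y) = 0.7473 dits

I(X;Y) = 0.4569 + 0.2923 - 0.7473 = 0.0019 dits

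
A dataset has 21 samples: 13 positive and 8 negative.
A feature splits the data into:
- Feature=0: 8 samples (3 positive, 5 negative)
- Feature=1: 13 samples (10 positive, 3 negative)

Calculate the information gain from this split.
0.1127 bits

Information Gain = H(Y) - H(Y|Feature)

Before split:
P(positive) = 13/21 = 0.6190
H(Y) = 0.9587 bits

After split:
Feature=0: H = 0.9544 bits (weight = 8/21)
Feature=1: H = 0.7793 bits (weight = 13/21)
H(Y|Feature) = (8/21)×0.9544 + (13/21)×0.7793 = 0.8460 bits

Information Gain = 0.9587 - 0.8460 = 0.1127 bits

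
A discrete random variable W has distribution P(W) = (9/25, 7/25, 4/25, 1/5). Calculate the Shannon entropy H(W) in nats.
1.3393 nats

Shannon entropy is H(X) = -Σ p(x) log p(x).

For P = (9/25, 7/25, 4/25, 1/5):
H = -9/25 × log_e(9/25) -7/25 × log_e(7/25) -4/25 × log_e(4/25) -1/5 × log_e(1/5)
H = 1.3393 nats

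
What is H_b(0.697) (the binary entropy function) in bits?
0.8849 bits

The binary entropy function is:
H(p) = -p log(p) - (1-p) log(1-p)

H(0.697) = -0.697 × log_2(0.697) - 0.303 × log_2(0.303)
H(0.697) = 0.8849 bits

Note: Binary entropy is maximized at p=0.5 (H=1 bit) and minimized at p=0 or p=1 (H=0).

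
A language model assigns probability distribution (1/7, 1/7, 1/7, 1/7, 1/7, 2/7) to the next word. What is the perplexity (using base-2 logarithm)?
5.7423

Perplexity is 2^H (or exp(H) for natural log).

First, H = -Σ p log p = 2.5216 bits
Perplexity = 2^2.5216 = 5.7423

Interpretation: The model's uncertainty is equivalent to choosing uniformly among 5.7 options.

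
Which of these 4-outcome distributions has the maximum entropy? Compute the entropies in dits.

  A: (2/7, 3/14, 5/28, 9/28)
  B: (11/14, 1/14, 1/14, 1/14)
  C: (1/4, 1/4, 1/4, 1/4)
C

For a discrete distribution over n outcomes, entropy is maximized by the uniform distribution.

Computing entropies:
H(A) = 0.5908 dits
H(B) = 0.3279 dits
H(C) = 0.6021 dits

The uniform distribution (where all probabilities equal 1/4) achieves the maximum entropy of log_10(4) = 0.6021 dits.

Distribution C has the highest entropy.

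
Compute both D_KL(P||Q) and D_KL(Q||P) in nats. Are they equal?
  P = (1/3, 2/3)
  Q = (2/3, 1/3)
D_KL(P||Q) = 0.2310, D_KL(Q||P) = 0.2310

KL divergence is not symmetric: D_KL(P||Q) ≠ D_KL(Q||P) in general.

D_KL(P||Q) = 0.2310 nats
D_KL(Q||P) = 0.2310 nats

In this case they happen to be equal (to 4 decimal places).

This asymmetry is why KL divergence is not a true distance metric.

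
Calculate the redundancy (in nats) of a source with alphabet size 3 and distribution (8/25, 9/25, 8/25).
0.0016 nats

Redundancy measures how far a source is from maximum entropy:
R = H_max - H(X)

Maximum entropy for 3 symbols: H_max = log_e(3) = 1.0986 nats
Actual entropy: H(X) = 1.0970 nats
Redundancy: R = 1.0986 - 1.0970 = 0.0016 nats

This redundancy represents potential for compression: the source could be compressed by 0.0016 nats per symbol.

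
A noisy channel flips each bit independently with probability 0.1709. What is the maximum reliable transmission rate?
0.3402 bits

For a binary symmetric channel (BSC) with error probability p:
Capacity C = 1 - H(p) bits per symbol

where H(p) = -p log₂(p) - (1-p) log₂(1-p) is the binary entropy function.

H(0.1709) = 0.6598 bits
C = 1 - 0.6598 = 0.3402 bits per symbol

This means we can reliably transmit up to 0.3402 bits of information per channel use.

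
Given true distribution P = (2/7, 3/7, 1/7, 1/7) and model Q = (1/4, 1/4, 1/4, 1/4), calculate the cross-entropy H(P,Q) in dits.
0.6021 dits

Cross-entropy: H(P,Q) = -Σ p(x) log q(x)

Alternatively: H(P,Q) = H(P) + D_KL(P||Q)
H(P) = 0.5546 dits
D_KL(P||Q) = 0.0475 dits

H(P,Q) = 0.5546 + 0.0475 = 0.6021 dits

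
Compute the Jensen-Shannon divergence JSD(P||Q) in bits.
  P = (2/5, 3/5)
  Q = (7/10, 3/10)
0.0667 bits

Jensen-Shannon divergence is:
JSD(P||Q) = 0.5 × D_KL(P||M) + 0.5 × D_KL(Q||M)
where M = 0.5 × (P + Q) is the mixture distribution.

M = 0.5 × (2/5, 3/5) + 0.5 × (7/10, 3/10) = (11/20, 9/20)

D_KL(P||M) = 0.0652 bits
D_KL(Q||M) = 0.0681 bits

JSD(P||Q) = 0.5 × 0.0652 + 0.5 × 0.0681 = 0.0667 bits

Unlike KL divergence, JSD is symmetric and bounded: 0 ≤ JSD ≤ log(2).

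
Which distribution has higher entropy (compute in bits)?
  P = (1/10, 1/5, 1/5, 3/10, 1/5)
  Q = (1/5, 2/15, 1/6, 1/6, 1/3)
P

Computing entropies in bits:
H(P) = 2.2464
H(Q) = 2.2419

Distribution P has higher entropy.

Intuition: The distribution closer to uniform (more spread out) has higher entropy.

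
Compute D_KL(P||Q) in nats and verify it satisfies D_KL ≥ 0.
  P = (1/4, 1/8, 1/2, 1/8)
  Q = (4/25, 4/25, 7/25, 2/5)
0.2252 nats

KL divergence satisfies the Gibbs inequality: D_KL(P||Q) ≥ 0 for all distributions P, Q.

D_KL(P||Q) = Σ p(x) log(p(x)/q(x))
Term by term:
  x=0: 1/4 × log_e[(1/4)/(4/25)] = 0.1116
  x=1: 1/8 × log_e[(1/8)/(4/25)] = -0.0309
  x=2: 1/2 × log_e[(1/2)/(7/25)] = 0.2899
  x=3: 1/8 × log_e[(1/8)/(2/5)] = -0.1454
D_KL(P||Q) = 0.2252 nats

D_KL(P||Q) = 0.2252 ≥ 0 ✓

This non-negativity is a fundamental property: relative entropy cannot be negative because it measures how different Q is from P.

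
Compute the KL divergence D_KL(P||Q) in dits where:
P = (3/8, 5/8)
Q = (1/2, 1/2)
0.0137 dits

KL divergence: D_KL(P||Q) = Σ p(x) log(p(x)/q(x))

Computing term by term:
  x=0: 3/8 × log_10[(3/8)/(1/2)] = 3/8 × -0.1249 = -0.0469
  x=1: 5/8 × log_10[(5/8)/(1/2)] = 5/8 × 0.0969 = 0.0606

D_KL(P||Q) = 0.0137 dits

Note: KL divergence is always non-negative and equals 0 iff P = Q.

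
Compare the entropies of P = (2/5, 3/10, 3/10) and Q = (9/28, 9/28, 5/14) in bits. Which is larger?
Q

Computing entropies in bits:
H(P) = 1.5710
H(Q) = 1.5831

Distribution Q has higher entropy.

Intuition: The distribution closer to uniform (more spread out) has higher entropy.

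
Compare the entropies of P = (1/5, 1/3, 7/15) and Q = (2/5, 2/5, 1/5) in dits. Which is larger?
Q

Computing entropies in dits:
H(P) = 0.4533
H(Q) = 0.4581

Distribution Q has higher entropy.

Intuition: The distribution closer to uniform (more spread out) has higher entropy.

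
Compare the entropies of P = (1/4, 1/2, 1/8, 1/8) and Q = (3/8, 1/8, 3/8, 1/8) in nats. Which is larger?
Q

Computing entropies in nats:
H(P) = 1.2130
H(Q) = 1.2555

Distribution Q has higher entropy.

Intuition: The distribution closer to uniform (more spread out) has higher entropy.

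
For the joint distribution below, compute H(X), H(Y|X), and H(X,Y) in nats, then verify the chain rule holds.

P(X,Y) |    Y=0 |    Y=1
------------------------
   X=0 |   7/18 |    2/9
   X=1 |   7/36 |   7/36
H(X,Y) = 1.3384, H(X) = 0.6682, H(Y|X) = 0.6701 (all in nats)

Chain rule: H(X,Y) = H(X) + H(Y|X)

Left side — joint entropy directly:
H(X,Y) = -Σ p(x,y) log p(x,y) = 1.3384 nats

Right side — compute H(Y|X) from the conditional distributions:
P(X) = (11/18, 7/18), so H(X) = 0.6682 nats
H(Y|X) = Σ_x P(X=x) · H(Y|X=x):
  P(Y|X=0) = (7/11, 4/11), H(Y|X=0) = 0.6555, weight P(X=0) = 11/18
  P(Y|X=1) = (1/2, 1/2), H(Y|X=1) = 0.6931, weight P(X=1) = 7/18
H(Y|X) = 0.6701 nats

H(X) + H(Y|X) = 0.6682 + 0.6701 = 1.3384 nats

Both sides equal 1.3384 nats. ✓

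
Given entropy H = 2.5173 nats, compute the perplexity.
12.3951

Perplexity is e^H (or exp(H) for natural log).

H = 2.5173 nats
Perplexity = e^2.5173 = 12.3951

Interpretation: The model's uncertainty is equivalent to choosing uniformly among 12.4 options.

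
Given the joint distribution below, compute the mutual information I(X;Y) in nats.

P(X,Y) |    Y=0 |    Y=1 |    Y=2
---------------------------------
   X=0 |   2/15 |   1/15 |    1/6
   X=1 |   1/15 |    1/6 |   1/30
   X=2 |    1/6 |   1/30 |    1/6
0.1255 nats

Mutual information: I(X;Y) = H(X) + H(Y) - H(X,Y)

Marginals:
P(X) = (11/30, 4/15, 11/30), H(X) = 1.0882 nats
P(Y) = (11/30, 4/15, 11/30), H(Y) = 1.0882 nats

Joint entropy: H(X,Y) = 2.0510 nats

I(X;Y) = 1.0882 + 1.0882 - 2.0510 = 0.1255 nats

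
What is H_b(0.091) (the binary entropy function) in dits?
0.1324 dits

The binary entropy function is:
H(p) = -p log(p) - (1-p) log(1-p)

H(0.091) = -0.091 × log_10(0.091) - 0.909 × log_10(0.909)
H(0.091) = 0.1324 dits

Note: Binary entropy is maximized at p=0.5 (H=1 bit) and minimized at p=0 or p=1 (H=0).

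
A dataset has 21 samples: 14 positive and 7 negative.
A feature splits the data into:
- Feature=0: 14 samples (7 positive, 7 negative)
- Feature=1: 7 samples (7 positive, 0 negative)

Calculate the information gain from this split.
0.2516 bits

Information Gain = H(Y) - H(Y|Feature)

Before split:
P(positive) = 14/21 = 0.6667
H(Y) = 0.9183 bits

After split:
Feature=0: H = 1.0000 bits (weight = 14/21)
Feature=1: H = 0.0000 bits (weight = 7/21)
H(Y|Feature) = (14/21)×1.0000 + (7/21)×0.0000 = 0.6667 bits

Information Gain = 0.9183 - 0.6667 = 0.2516 bits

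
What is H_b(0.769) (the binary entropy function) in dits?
0.2347 dits

The binary entropy function is:
H(p) = -p log(p) - (1-p) log(1-p)

H(0.769) = -0.769 × log_10(0.769) - 0.231 × log_10(0.231)
H(0.769) = 0.2347 dits

Note: Binary entropy is maximized at p=0.5 (H=1 bit) and minimized at p=0 or p=1 (H=0).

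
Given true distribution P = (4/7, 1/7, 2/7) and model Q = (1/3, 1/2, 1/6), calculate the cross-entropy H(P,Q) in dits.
0.5380 dits

Cross-entropy: H(P,Q) = -Σ p(x) log q(x)

Alternatively: H(P,Q) = H(P) + D_KL(P||Q)
H(P) = 0.4151 dits
D_KL(P||Q) = 0.1229 dits

H(P,Q) = 0.4151 + 0.1229 = 0.5380 dits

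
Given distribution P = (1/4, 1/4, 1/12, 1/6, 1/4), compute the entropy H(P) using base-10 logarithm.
0.6712 dits

Shannon entropy is H(X) = -Σ p(x) log p(x).

For P = (1/4, 1/4, 1/12, 1/6, 1/4):
H = -1/4 × log_10(1/4) -1/4 × log_10(1/4) -1/12 × log_10(1/12) -1/6 × log_10(1/6) -1/4 × log_10(1/4)
H = 0.6712 dits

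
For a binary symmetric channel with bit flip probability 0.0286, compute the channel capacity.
0.8127 bits

For a binary symmetric channel (BSC) with error probability p:
Capacity C = 1 - H(p) bits per symbol

where H(p) = -p log₂(p) - (1-p) log₂(1-p) is the binary entropy function.

H(0.0286) = 0.1873 bits
C = 1 - 0.1873 = 0.8127 bits per symbol

This means we can reliably transmit up to 0.8127 bits of information per channel use.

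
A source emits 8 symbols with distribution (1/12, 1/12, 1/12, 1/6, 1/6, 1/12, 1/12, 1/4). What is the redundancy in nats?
0.1002 nats

Redundancy measures how far a source is from maximum entropy:
R = H_max - H(X)

Maximum entropy for 8 symbols: H_max = log_e(8) = 2.0794 nats
Actual entropy: H(X) = 1.9792 nats
Redundancy: R = 2.0794 - 1.9792 = 0.1002 nats

This redundancy represents potential for compression: the source could be compressed by 0.1002 nats per symbol.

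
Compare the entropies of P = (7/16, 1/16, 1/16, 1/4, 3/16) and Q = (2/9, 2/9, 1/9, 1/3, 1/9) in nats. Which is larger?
Q

Computing entropies in nats:
H(P) = 1.3687
H(Q) = 1.5230

Distribution Q has higher entropy.

Intuition: The distribution closer to uniform (more spread out) has higher entropy.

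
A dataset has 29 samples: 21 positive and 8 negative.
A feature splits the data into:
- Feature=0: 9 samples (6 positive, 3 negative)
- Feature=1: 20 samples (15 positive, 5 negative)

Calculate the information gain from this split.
0.0053 bits

Information Gain = H(Y) - H(Y|Feature)

Before split:
P(positive) = 21/29 = 0.7241
H(Y) = 0.8498 bits

After split:
Feature=0: H = 0.9183 bits (weight = 9/29)
Feature=1: H = 0.8113 bits (weight = 20/29)
H(Y|Feature) = (9/29)×0.9183 + (20/29)×0.8113 = 0.8445 bits

Information Gain = 0.8498 - 0.8445 = 0.0053 bits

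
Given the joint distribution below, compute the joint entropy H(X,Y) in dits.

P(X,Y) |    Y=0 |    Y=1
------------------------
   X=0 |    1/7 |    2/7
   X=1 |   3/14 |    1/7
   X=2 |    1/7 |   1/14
0.7429 dits

Joint entropy is H(X,Y) = -Σ_{x,y} p(x,y) log p(x,y).

Summing over all non-zero entries:
H(X,Y) = -[1/7·log_10(1/7) + 2/7·log_10(2/7) + 3/14·log_10(3/14) + 1/7·log_10(1/7) + 1/7·log_10(1/7) + 1/14·log_10(1/14)]
H(X,Y) = 0.7429 dits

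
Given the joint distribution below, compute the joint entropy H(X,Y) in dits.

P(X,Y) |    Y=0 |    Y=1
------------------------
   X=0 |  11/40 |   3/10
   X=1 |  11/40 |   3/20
0.5888 dits

Joint entropy is H(X,Y) = -Σ_{x,y} p(x,y) log p(x,y).

Summing over all non-zero entries:
H(X,Y) = -[11/40·log_10(11/40) + 3/10·log_10(3/10) + 11/40·log_10(11/40) + 3/20·log_10(3/20)]
H(X,Y) = 0.5888 dits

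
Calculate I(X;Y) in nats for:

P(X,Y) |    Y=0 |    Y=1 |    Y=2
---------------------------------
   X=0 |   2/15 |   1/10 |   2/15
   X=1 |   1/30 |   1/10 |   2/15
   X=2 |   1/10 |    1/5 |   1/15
0.0609 nats

Mutual information: I(X;Y) = H(X) + H(Y) - H(X,Y)

Marginals:
P(X) = (11/30, 4/15, 11/30), H(X) = 1.0882 nats
P(Y) = (4/15, 2/5, 1/3), H(Y) = 1.0852 nats

Joint entropy: H(X,Y) = 2.1125 nats

I(X;Y) = 1.0882 + 1.0852 - 2.1125 = 0.0609 nats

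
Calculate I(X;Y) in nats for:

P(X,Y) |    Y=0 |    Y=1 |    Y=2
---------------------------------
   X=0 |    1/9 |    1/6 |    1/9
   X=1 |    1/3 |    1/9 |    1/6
0.0444 nats

Mutual information: I(X;Y) = H(X) + H(Y) - H(X,Y)

Marginals:
P(X) = (7/18, 11/18), H(X) = 0.6682 nats
P(Y) = (4/9, 5/18, 5/18), H(Y) = 1.0720 nats

Joint entropy: H(X,Y) = 1.6959 nats

I(X;Y) = 0.6682 + 1.0720 - 1.6959 = 0.0444 nats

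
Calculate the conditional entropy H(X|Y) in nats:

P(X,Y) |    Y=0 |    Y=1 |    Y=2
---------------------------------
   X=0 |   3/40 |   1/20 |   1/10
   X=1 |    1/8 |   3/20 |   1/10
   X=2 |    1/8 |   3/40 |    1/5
1.0383 nats

Using the chain rule: H(X|Y) = H(X,Y) - H(Y)

First, compute H(X,Y) = 2.1252 nats

Marginal P(Y) = (13/40, 11/40, 2/5)
H(Y) = 1.0868 nats

H(X|Y) = H(X,Y) - H(Y) = 2.1252 - 1.0868 = 1.0383 nats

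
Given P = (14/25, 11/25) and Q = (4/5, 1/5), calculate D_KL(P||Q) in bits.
0.2123 bits

KL divergence: D_KL(P||Q) = Σ p(x) log(p(x)/q(x))

Computing term by term:
  x=0: 14/25 × log_2[(14/25)/(4/5)] = 14/25 × -0.5146 = -0.2882
  x=1: 11/25 × log_2[(11/25)/(1/5)] = 11/25 × 1.1375 = 0.5005

D_KL(P||Q) = 0.2123 bits

Note: KL divergence is always non-negative and equals 0 iff P = Q.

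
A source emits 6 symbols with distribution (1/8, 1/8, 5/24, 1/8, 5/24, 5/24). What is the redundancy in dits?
0.0137 dits

Redundancy measures how far a source is from maximum entropy:
R = H_max - H(X)

Maximum entropy for 6 symbols: H_max = log_10(6) = 0.7782 dits
Actual entropy: H(X) = 0.7644 dits
Redundancy: R = 0.7782 - 0.7644 = 0.0137 dits

This redundancy represents potential for compression: the source could be compressed by 0.0137 dits per symbol.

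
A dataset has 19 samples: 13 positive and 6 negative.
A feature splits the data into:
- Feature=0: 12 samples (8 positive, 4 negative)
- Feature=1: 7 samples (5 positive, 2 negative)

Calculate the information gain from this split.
0.0018 bits

Information Gain = H(Y) - H(Y|Feature)

Before split:
P(positive) = 13/19 = 0.6842
H(Y) = 0.8997 bits

After split:
Feature=0: H = 0.9183 bits (weight = 12/19)
Feature=1: H = 0.8631 bits (weight = 7/19)
H(Y|Feature) = (12/19)×0.9183 + (7/19)×0.8631 = 0.8980 bits

Information Gain = 0.8997 - 0.8980 = 0.0018 bits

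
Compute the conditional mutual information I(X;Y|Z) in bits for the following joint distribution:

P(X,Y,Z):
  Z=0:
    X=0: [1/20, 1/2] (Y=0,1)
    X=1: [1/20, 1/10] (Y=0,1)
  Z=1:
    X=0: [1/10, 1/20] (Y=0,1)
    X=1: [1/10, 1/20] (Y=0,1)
0.0347 bits

Conditional mutual information: I(X;Y|Z) = H(X|Z) + H(Y|Z) - H(X,Y|Z)

H(Z) = 0.8813
H(X,Z) = 1.7060 → H(X|Z) = 0.8247
H(Y,Z) = 1.5710 → H(Y|Z) = 0.6897
H(X,Y,Z) = 2.3610 → H(X,Y|Z) = 1.4797

I(X;Y|Z) = 0.8247 + 0.6897 - 1.4797 = 0.0347 bits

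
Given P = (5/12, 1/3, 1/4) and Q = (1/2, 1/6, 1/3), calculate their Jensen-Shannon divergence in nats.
0.0190 nats

Jensen-Shannon divergence is:
JSD(P||Q) = 0.5 × D_KL(P||M) + 0.5 × D_KL(Q||M)
where M = 0.5 × (P + Q) is the mixture distribution.

M = 0.5 × (5/12, 1/3, 1/4) + 0.5 × (1/2, 1/6, 1/3) = (11/24, 1/4, 7/24)

D_KL(P||M) = 0.0176 nats
D_KL(Q||M) = 0.0204 nats

JSD(P||Q) = 0.5 × 0.0176 + 0.5 × 0.0204 = 0.0190 nats

Unlike KL divergence, JSD is symmetric and bounded: 0 ≤ JSD ≤ log(2).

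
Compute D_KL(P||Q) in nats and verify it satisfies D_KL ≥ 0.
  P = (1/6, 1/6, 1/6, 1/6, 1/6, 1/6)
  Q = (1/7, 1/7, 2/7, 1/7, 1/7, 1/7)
0.0386 nats

KL divergence satisfies the Gibbs inequality: D_KL(P||Q) ≥ 0 for all distributions P, Q.

D_KL(P||Q) = Σ p(x) log(p(x)/q(x))
Term by term:
  x=0: 1/6 × log_e[(1/6)/(1/7)] = 0.0257
  x=1: 1/6 × log_e[(1/6)/(1/7)] = 0.0257
  x=2: 1/6 × log_e[(1/6)/(2/7)] = -0.0898
  x=3: 1/6 × log_e[(1/6)/(1/7)] = 0.0257
  x=4: 1/6 × log_e[(1/6)/(1/7)] = 0.0257
  x=5: 1/6 × log_e[(1/6)/(1/7)] = 0.0257
D_KL(P||Q) = 0.0386 nats

D_KL(P||Q) = 0.0386 ≥ 0 ✓

This non-negativity is a fundamental property: relative entropy cannot be negative because it measures how different Q is from P.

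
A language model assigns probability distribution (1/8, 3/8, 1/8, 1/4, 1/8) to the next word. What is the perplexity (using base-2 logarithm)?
4.4557

Perplexity is 2^H (or exp(H) for natural log).

First, H = -Σ p log p = 2.1556 bits
Perplexity = 2^2.1556 = 4.4557

Interpretation: The model's uncertainty is equivalent to choosing uniformly among 4.5 options.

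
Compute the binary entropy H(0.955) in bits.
0.2648 bits

The binary entropy function is:
H(p) = -p log(p) - (1-p) log(1-p)

H(0.955) = -0.955 × log_2(0.955) - 0.045 × log_2(0.045)
H(0.955) = 0.2648 bits

Note: Binary entropy is maximized at p=0.5 (H=1 bit) and minimized at p=0 or p=1 (H=0).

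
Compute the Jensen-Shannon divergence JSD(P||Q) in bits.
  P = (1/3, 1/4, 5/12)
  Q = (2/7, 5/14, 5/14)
0.0098 bits

Jensen-Shannon divergence is:
JSD(P||Q) = 0.5 × D_KL(P||M) + 0.5 × D_KL(Q||M)
where M = 0.5 × (P + Q) is the mixture distribution.

M = 0.5 × (1/3, 1/4, 5/12) + 0.5 × (2/7, 5/14, 5/14) = (0.309524, 0.303571, 0.386905)

D_KL(P||M) = 0.0102 bits
D_KL(Q||M) = 0.0095 bits

JSD(P||Q) = 0.5 × 0.0102 + 0.5 × 0.0095 = 0.0098 bits

Unlike KL divergence, JSD is symmetric and bounded: 0 ≤ JSD ≤ log(2).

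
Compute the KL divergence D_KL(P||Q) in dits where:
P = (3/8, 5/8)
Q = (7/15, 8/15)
0.0074 dits

KL divergence: D_KL(P||Q) = Σ p(x) log(p(x)/q(x))

Computing term by term:
  x=0: 3/8 × log_10[(3/8)/(7/15)] = 3/8 × -0.0950 = -0.0356
  x=1: 5/8 × log_10[(5/8)/(8/15)] = 5/8 × 0.0689 = 0.0431

D_KL(P||Q) = 0.0074 dits

Note: KL divergence is always non-negative and equals 0 iff P = Q.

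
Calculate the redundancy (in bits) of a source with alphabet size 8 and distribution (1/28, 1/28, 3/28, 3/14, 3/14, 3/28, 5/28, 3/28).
0.2246 bits

Redundancy measures how far a source is from maximum entropy:
R = H_max - H(X)

Maximum entropy for 8 symbols: H_max = log_2(8) = 3.0000 bits
Actual entropy: H(X) = 2.7754 bits
Redundancy: R = 3.0000 - 2.7754 = 0.2246 bits

This redundancy represents potential for compression: the source could be compressed by 0.2246 bits per symbol.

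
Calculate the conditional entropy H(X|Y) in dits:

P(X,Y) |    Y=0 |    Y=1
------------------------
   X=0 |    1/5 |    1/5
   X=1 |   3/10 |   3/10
0.2923 dits

Using the chain rule: H(X|Y) = H(X,Y) - H(Y)

First, compute H(X,Y) = 0.5933 dits

Marginal P(Y) = (1/2, 1/2)
H(Y) = 0.3010 dits

H(X|Y) = H(X,Y) - H(Y) = 0.5933 - 0.3010 = 0.2923 dits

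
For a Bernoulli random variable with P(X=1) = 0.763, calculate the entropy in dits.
0.2378 dits

The binary entropy function is:
H(p) = -p log(p) - (1-p) log(1-p)

H(0.763) = -0.763 × log_10(0.763) - 0.237 × log_10(0.237)
H(0.763) = 0.2378 dits

Note: Binary entropy is maximized at p=0.5 (H=1 bit) and minimized at p=0 or p=1 (H=0).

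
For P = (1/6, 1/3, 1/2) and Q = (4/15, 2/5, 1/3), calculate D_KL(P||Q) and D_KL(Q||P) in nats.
D_KL(P||Q) = 0.0636, D_KL(Q||P) = 0.0631

KL divergence is not symmetric: D_KL(P||Q) ≠ D_KL(Q||P) in general.

D_KL(P||Q) = 0.0636 nats
D_KL(Q||P) = 0.0631 nats

No, they are not equal!

This asymmetry is why KL divergence is not a true distance metric.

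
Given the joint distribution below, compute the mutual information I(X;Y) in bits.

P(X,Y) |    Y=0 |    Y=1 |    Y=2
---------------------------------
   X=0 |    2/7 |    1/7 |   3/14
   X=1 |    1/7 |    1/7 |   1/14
0.0292 bits

Mutual information: I(X;Y) = H(X) + H(Y) - H(X,Y)

Marginals:
P(X) = (9/14, 5/14), H(X) = 0.9403 bits
P(Y) = (3/7, 2/7, 2/7), H(Y) = 1.5567 bits

Joint entropy: H(X,Y) = 2.4677 bits

I(X;Y) = 0.9403 + 1.5567 - 2.4677 = 0.0292 bits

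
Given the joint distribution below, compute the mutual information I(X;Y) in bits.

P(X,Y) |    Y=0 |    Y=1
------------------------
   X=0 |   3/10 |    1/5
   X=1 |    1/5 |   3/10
0.0290 bits

Mutual information: I(X;Y) = H(X) + H(Y) - H(X,Y)

Marginals:
P(X) = (1/2, 1/2), H(X) = 1.0000 bits
P(Y) = (1/2, 1/2), H(Y) = 1.0000 bits

Joint entropy: H(X,Y) = 1.9710 bits

I(X;Y) = 1.0000 + 1.0000 - 1.9710 = 0.0290 bits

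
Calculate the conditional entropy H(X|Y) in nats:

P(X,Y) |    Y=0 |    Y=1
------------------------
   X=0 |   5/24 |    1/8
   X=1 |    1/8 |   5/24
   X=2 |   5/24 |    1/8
1.0705 nats

Using the chain rule: H(X|Y) = H(X,Y) - H(Y)

First, compute H(X,Y) = 1.7602 nats

Marginal P(Y) = (13/24, 11/24)
H(Y) = 0.6897 nats

H(X|Y) = H(X,Y) - H(Y) = 1.7602 - 0.6897 = 1.0705 nats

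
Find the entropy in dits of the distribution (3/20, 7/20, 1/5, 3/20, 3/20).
0.6701 dits

Shannon entropy is H(X) = -Σ p(x) log p(x).

For P = (3/20, 7/20, 1/5, 3/20, 3/20):
H = -3/20 × log_10(3/20) -7/20 × log_10(7/20) -1/5 × log_10(1/5) -3/20 × log_10(3/20) -3/20 × log_10(3/20)
H = 0.6701 dits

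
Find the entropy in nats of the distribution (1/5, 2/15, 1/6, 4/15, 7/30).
1.5812 nats

Shannon entropy is H(X) = -Σ p(x) log p(x).

For P = (1/5, 2/15, 1/6, 4/15, 7/30):
H = -1/5 × log_e(1/5) -2/15 × log_e(2/15) -1/6 × log_e(1/6) -4/15 × log_e(4/15) -7/30 × log_e(7/30)
H = 1.5812 nats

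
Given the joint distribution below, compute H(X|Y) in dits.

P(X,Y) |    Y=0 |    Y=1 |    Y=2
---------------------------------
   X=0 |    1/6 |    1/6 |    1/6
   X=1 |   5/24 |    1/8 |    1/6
0.2987 dits

Using the chain rule: H(X|Y) = H(X,Y) - H(Y)

First, compute H(X,Y) = 0.7736 dits

Marginal P(Y) = (3/8, 7/24, 1/3)
H(Y) = 0.4749 dits

H(X|Y) = H(X,Y) - H(Y) = 0.7736 - 0.4749 = 0.2987 dits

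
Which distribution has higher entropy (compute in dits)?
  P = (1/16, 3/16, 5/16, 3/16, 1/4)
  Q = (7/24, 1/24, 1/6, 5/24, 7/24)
P

Computing entropies in dits:
H(P) = 0.6563
H(Q) = 0.6413

Distribution P has higher entropy.

Intuition: The distribution closer to uniform (more spread out) has higher entropy.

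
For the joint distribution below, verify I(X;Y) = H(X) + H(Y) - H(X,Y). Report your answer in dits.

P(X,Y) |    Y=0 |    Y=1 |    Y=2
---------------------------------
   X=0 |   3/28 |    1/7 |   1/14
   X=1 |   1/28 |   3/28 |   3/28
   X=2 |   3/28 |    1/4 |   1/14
I(X;Y) = 0.0158 dits

Mutual information has multiple equivalent forms:
- I(X;Y) = H(X) - H(X|Y)
- I(X;Y) = H(Y) - H(Y|X)
- I(X;Y) = H(X) + H(Y) - H(X,Y)

Computing all quantities:
H(X) = 0.4667, H(Y) = 0.4515, H(X,Y) = 0.9024
H(X|Y) = 0.4508, H(Y|X) = 0.4357

Verification:
H(X) - H(X|Y) = 0.4667 - 0.4508 = 0.0158
H(Y) - H(Y|X) = 0.4515 - 0.4357 = 0.0158
H(X) + H(Y) - H(X,Y) = 0.4667 + 0.4515 - 0.9024 = 0.0158

All forms give I(X;Y) = 0.0158 dits. ✓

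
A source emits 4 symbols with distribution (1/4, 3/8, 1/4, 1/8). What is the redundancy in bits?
0.0944 bits

Redundancy measures how far a source is from maximum entropy:
R = H_max - H(X)

Maximum entropy for 4 symbols: H_max = log_2(4) = 2.0000 bits
Actual entropy: H(X) = 1.9056 bits
Redundancy: R = 2.0000 - 1.9056 = 0.0944 bits

This redundancy represents potential for compression: the source could be compressed by 0.0944 bits per symbol.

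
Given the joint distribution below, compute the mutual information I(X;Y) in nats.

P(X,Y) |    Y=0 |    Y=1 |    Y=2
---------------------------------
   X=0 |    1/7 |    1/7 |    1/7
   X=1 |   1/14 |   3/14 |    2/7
0.0334 nats

Mutual information: I(X;Y) = H(X) + H(Y) - H(X,Y)

Marginals:
P(X) = (3/7, 4/7), H(X) = 0.6829 nats
P(Y) = (3/14, 5/14, 3/7), H(Y) = 1.0609 nats

Joint entropy: H(X,Y) = 1.7105 nats

I(X;Y) = 0.6829 + 1.0609 - 1.7105 = 0.0334 nats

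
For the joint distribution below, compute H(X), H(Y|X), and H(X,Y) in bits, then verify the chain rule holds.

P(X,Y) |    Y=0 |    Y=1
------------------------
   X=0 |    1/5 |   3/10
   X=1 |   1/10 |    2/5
H(X,Y) = 1.8464, H(X) = 1.0000, H(Y|X) = 0.8464 (all in bits)

Chain rule: H(X,Y) = H(X) + H(Y|X)

Left side — joint entropy directly:
H(X,Y) = -Σ p(x,y) log p(x,y) = 1.8464 bits

Right side — compute H(Y|X) from the conditional distributions:
P(X) = (1/2, 1/2), so H(X) = 1.0000 bits
H(Y|X) = Σ_x P(X=x) · H(Y|X=x):
  P(Y|X=0) = (2/5, 3/5), H(Y|X=0) = 0.9710, weight P(X=0) = 1/2
  P(Y|X=1) = (1/5, 4/5), H(Y|X=1) = 0.7219, weight P(X=1) = 1/2
H(Y|X) = 0.8464 bits

H(X) + H(Y|X) = 1.0000 + 0.8464 = 1.8464 bits

Both sides equal 1.8464 bits. ✓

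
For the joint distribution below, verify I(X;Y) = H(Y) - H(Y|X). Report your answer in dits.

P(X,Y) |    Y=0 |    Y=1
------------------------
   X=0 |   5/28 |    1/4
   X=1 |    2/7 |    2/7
I(X;Y) = 0.0015 dits

Mutual information has multiple equivalent forms:
- I(X;Y) = H(X) - H(X|Y)
- I(X;Y) = H(Y) - H(Y|X)
- I(X;Y) = H(X) + H(Y) - H(X,Y)

Computing all quantities:
H(X) = 0.2966, H(Y) = 0.2999, H(X,Y) = 0.5950
H(X|Y) = 0.2951, H(Y|X) = 0.2984

Verification:
H(X) - H(X|Y) = 0.2966 - 0.2951 = 0.0015
H(Y) - H(Y|X) = 0.2999 - 0.2984 = 0.0015
H(X) + H(Y) - H(X,Y) = 0.2966 + 0.2999 - 0.5950 = 0.0015

All forms give I(X;Y) = 0.0015 dits. ✓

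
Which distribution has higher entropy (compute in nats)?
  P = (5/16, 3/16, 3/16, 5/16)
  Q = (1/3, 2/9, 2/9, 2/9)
Q

Computing entropies in nats:
H(P) = 1.3547
H(Q) = 1.3689

Distribution Q has higher entropy.

Intuition: The distribution closer to uniform (more spread out) has higher entropy.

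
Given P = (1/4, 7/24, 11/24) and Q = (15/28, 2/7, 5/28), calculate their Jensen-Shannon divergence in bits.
0.0842 bits

Jensen-Shannon divergence is:
JSD(P||Q) = 0.5 × D_KL(P||M) + 0.5 × D_KL(Q||M)
where M = 0.5 × (P + Q) is the mixture distribution.

M = 0.5 × (1/4, 7/24, 11/24) + 0.5 × (15/28, 2/7, 5/28) = (11/28, 0.28869, 0.318452)

D_KL(P||M) = 0.0821 bits
D_KL(Q||M) = 0.0864 bits

JSD(P||Q) = 0.5 × 0.0821 + 0.5 × 0.0864 = 0.0842 bits

Unlike KL divergence, JSD is symmetric and bounded: 0 ≤ JSD ≤ log(2).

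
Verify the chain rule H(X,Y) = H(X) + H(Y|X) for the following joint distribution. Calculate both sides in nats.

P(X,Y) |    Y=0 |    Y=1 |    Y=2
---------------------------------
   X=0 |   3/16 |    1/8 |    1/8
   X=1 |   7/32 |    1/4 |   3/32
H(X,Y) = 1.7347, H(X) = 0.6853, H(Y|X) = 1.0494 (all in nats)

Chain rule: H(X,Y) = H(X) + H(Y|X)

Left side — joint entropy directly:
H(X,Y) = -Σ p(x,y) log p(x,y) = 1.7347 nats

Right side — compute H(Y|X) from the conditional distributions:
P(X) = (7/16, 9/16), so H(X) = 0.6853 nats
H(Y|X) = Σ_x P(X=x) · H(Y|X=x):
  P(Y|X=0) = (3/7, 2/7, 2/7), H(Y|X=0) = 1.0790, weight P(X=0) = 7/16
  P(Y|X=1) = (7/18, 4/9, 1/6), H(Y|X=1) = 1.0263, weight P(X=1) = 9/16
H(Y|X) = 1.0494 nats

H(X) + H(Y|X) = 0.6853 + 1.0494 = 1.7347 nats

Both sides equal 1.7347 nats. ✓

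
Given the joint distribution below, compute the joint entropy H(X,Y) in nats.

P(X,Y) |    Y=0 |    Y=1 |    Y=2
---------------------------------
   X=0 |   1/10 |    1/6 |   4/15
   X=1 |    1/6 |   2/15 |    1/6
1.7473 nats

Joint entropy is H(X,Y) = -Σ_{x,y} p(x,y) log p(x,y).

Summing over all non-zero entries:
H(X,Y) = -[1/10·log_e(1/10) + 1/6·log_e(1/6) + 4/15·log_e(4/15) + 1/6·log_e(1/6) + 2/15·log_e(2/15) + 1/6·log_e(1/6)]
H(X,Y) = 1.7473 nats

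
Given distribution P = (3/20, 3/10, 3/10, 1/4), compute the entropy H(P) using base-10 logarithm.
0.5878 dits

Shannon entropy is H(X) = -Σ p(x) log p(x).

For P = (3/20, 3/10, 3/10, 1/4):
H = -3/20 × log_10(3/20) -3/10 × log_10(3/10) -3/10 × log_10(3/10) -1/4 × log_10(1/4)
H = 0.5878 dits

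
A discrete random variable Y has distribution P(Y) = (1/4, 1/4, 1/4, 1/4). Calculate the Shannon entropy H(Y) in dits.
0.6021 dits

Shannon entropy is H(X) = -Σ p(x) log p(x).

For P = (1/4, 1/4, 1/4, 1/4):
H = -1/4 × log_10(1/4) -1/4 × log_10(1/4) -1/4 × log_10(1/4) -1/4 × log_10(1/4)
H = 0.6021 dits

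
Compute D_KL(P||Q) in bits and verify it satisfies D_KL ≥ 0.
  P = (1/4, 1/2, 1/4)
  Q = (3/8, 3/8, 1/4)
0.0613 bits

KL divergence satisfies the Gibbs inequality: D_KL(P||Q) ≥ 0 for all distributions P, Q.

D_KL(P||Q) = Σ p(x) log(p(x)/q(x))
Term by term:
  x=0: 1/4 × log_2[(1/4)/(3/8)] = -0.1462
  x=1: 1/2 × log_2[(1/2)/(3/8)] = 0.2075
  x=2: 1/4 × log_2[(1/4)/(1/4)] = 0.0000
D_KL(P||Q) = 0.0613 bits

D_KL(P||Q) = 0.0613 ≥ 0 ✓

This non-negativity is a fundamental property: relative entropy cannot be negative because it measures how different Q is from P.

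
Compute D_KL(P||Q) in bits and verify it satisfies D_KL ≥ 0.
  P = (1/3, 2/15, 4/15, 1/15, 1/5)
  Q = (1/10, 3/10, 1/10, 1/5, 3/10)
0.5777 bits

KL divergence satisfies the Gibbs inequality: D_KL(P||Q) ≥ 0 for all distributions P, Q.

D_KL(P||Q) = Σ p(x) log(p(x)/q(x))
Term by term:
  x=0: 1/3 × log_2[(1/3)/(1/10)] = 0.5790
  x=1: 2/15 × log_2[(2/15)/(3/10)] = -0.1560
  x=2: 4/15 × log_2[(4/15)/(1/10)] = 0.3773
  x=3: 1/15 × log_2[(1/15)/(1/5)] = -0.1057
  x=4: 1/5 × log_2[(1/5)/(3/10)] = -0.1170
D_KL(P||Q) = 0.5777 bits

D_KL(P||Q) = 0.5777 ≥ 0 ✓

This non-negativity is a fundamental property: relative entropy cannot be negative because it measures how different Q is from P.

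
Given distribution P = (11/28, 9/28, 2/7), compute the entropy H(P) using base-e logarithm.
1.0898 nats

Shannon entropy is H(X) = -Σ p(x) log p(x).

For P = (11/28, 9/28, 2/7):
H = -11/28 × log_e(11/28) -9/28 × log_e(9/28) -2/7 × log_e(2/7)
H = 1.0898 nats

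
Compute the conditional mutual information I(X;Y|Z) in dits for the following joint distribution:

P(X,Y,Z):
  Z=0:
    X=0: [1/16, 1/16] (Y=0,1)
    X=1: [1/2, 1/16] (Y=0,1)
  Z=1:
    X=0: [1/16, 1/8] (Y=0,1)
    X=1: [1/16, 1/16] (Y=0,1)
0.0206 dits

Conditional mutual information: I(X;Y|Z) = H(X|Z) + H(Y|Z) - H(X,Y|Z)

H(Z) = 0.2697
H(X,Z) = 0.5026 → H(X|Z) = 0.2329
H(Y,Z) = 0.5026 → H(Y|Z) = 0.2329
H(X,Y,Z) = 0.7149 → H(X,Y|Z) = 0.4452

I(X;Y|Z) = 0.2329 + 0.2329 - 0.4452 = 0.0206 dits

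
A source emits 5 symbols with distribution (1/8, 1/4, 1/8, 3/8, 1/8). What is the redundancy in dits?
0.0501 dits

Redundancy measures how far a source is from maximum entropy:
R = H_max - H(X)

Maximum entropy for 5 symbols: H_max = log_10(5) = 0.6990 dits
Actual entropy: H(X) = 0.6489 dits
Redundancy: R = 0.6990 - 0.6489 = 0.0501 dits

This redundancy represents potential for compression: the source could be compressed by 0.0501 dits per symbol.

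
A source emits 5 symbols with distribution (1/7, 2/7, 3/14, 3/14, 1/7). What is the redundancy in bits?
0.0510 bits

Redundancy measures how far a source is from maximum entropy:
R = H_max - H(X)

Maximum entropy for 5 symbols: H_max = log_2(5) = 2.3219 bits
Actual entropy: H(X) = 2.2709 bits
Redundancy: R = 2.3219 - 2.2709 = 0.0510 bits

This redundancy represents potential for compression: the source could be compressed by 0.0510 bits per symbol.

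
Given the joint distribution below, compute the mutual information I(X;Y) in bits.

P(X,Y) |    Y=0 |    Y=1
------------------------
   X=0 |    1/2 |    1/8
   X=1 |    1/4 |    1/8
0.0157 bits

Mutual information: I(X;Y) = H(X) + H(Y) - H(X,Y)

Marginals:
P(X) = (5/8, 3/8), H(X) = 0.9544 bits
P(Y) = (3/4, 1/4), H(Y) = 0.8113 bits

Joint entropy: H(X,Y) = 1.7500 bits

I(X;Y) = 0.9544 + 0.8113 - 1.7500 = 0.0157 bits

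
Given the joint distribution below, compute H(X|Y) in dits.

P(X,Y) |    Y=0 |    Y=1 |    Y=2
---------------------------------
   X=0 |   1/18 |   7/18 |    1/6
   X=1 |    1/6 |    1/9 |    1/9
0.2505 dits

Using the chain rule: H(X|Y) = H(X,Y) - H(Y)

First, compute H(X,Y) = 0.7007 dits

Marginal P(Y) = (2/9, 1/2, 5/18)
H(Y) = 0.4502 dits

H(X|Y) = H(X,Y) - H(Y) = 0.7007 - 0.4502 = 0.2505 dits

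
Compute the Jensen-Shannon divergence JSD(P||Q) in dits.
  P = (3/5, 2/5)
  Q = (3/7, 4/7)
0.0064 dits

Jensen-Shannon divergence is:
JSD(P||Q) = 0.5 × D_KL(P||M) + 0.5 × D_KL(Q||M)
where M = 0.5 × (P + Q) is the mixture distribution.

M = 0.5 × (3/5, 2/5) + 0.5 × (3/7, 4/7) = (18/35, 17/35)

D_KL(P||M) = 0.0064 dits
D_KL(Q||M) = 0.0064 dits

JSD(P||Q) = 0.5 × 0.0064 + 0.5 × 0.0064 = 0.0064 dits

Unlike KL divergence, JSD is symmetric and bounded: 0 ≤ JSD ≤ log(2).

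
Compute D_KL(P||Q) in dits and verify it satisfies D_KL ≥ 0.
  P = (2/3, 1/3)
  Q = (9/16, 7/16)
0.0098 dits

KL divergence satisfies the Gibbs inequality: D_KL(P||Q) ≥ 0 for all distributions P, Q.

D_KL(P||Q) = Σ p(x) log(p(x)/q(x))
Term by term:
  x=0: 2/3 × log_10[(2/3)/(9/16)] = 0.0492
  x=1: 1/3 × log_10[(1/3)/(7/16)] = -0.0394
D_KL(P||Q) = 0.0098 dits

D_KL(P||Q) = 0.0098 ≥ 0 ✓

This non-negativity is a fundamental property: relative entropy cannot be negative because it measures how different Q is from P.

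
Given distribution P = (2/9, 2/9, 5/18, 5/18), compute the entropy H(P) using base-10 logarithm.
0.5994 dits

Shannon entropy is H(X) = -Σ p(x) log p(x).

For P = (2/9, 2/9, 5/18, 5/18):
H = -2/9 × log_10(2/9) -2/9 × log_10(2/9) -5/18 × log_10(5/18) -5/18 × log_10(5/18)
H = 0.5994 dits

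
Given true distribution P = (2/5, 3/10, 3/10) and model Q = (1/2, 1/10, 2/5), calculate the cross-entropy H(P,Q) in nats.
1.2429 nats

Cross-entropy: H(P,Q) = -Σ p(x) log q(x)

Alternatively: H(P,Q) = H(P) + D_KL(P||Q)
H(P) = 1.0889 nats
D_KL(P||Q) = 0.1540 nats

H(P,Q) = 1.0889 + 0.1540 = 1.2429 nats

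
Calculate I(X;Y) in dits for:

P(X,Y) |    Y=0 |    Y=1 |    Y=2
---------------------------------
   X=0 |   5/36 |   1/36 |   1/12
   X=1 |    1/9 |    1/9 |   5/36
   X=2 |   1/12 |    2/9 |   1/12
0.0375 dits

Mutual information: I(X;Y) = H(X) + H(Y) - H(X,Y)

Marginals:
P(X) = (1/4, 13/36, 7/18), H(X) = 0.4698 dits
P(Y) = (1/3, 13/36, 11/36), H(Y) = 0.4761 dits

Joint entropy: H(X,Y) = 0.9084 dits

I(X;Y) = 0.4698 + 0.4761 - 0.9084 = 0.0375 dits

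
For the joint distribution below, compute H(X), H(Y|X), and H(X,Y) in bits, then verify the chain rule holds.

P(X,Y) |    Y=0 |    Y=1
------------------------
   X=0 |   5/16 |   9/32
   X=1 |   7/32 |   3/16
H(X,Y) = 1.9716, H(X) = 0.9745, H(Y|X) = 0.9971 (all in bits)

Chain rule: H(X,Y) = H(X) + H(Y|X)

Left side — joint entropy directly:
H(X,Y) = -Σ p(x,y) log p(x,y) = 1.9716 bits

Right side — compute H(Y|X) from the conditional distributions:
P(X) = (19/32, 13/32), so H(X) = 0.9745 bits
H(Y|X) = Σ_x P(X=x) · H(Y|X=x):
  P(Y|X=0) = (10/19, 9/19), H(Y|X=0) = 0.9980, weight P(X=0) = 19/32
  P(Y|X=1) = (7/13, 6/13), H(Y|X=1) = 0.9957, weight P(X=1) = 13/32
H(Y|X) = 0.9971 bits

H(X) + H(Y|X) = 0.9745 + 0.9971 = 1.9716 bits

Both sides equal 1.9716 bits. ✓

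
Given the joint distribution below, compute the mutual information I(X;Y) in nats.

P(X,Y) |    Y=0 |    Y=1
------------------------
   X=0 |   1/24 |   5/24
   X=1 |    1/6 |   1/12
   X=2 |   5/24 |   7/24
0.0678 nats

Mutual information: I(X;Y) = H(X) + H(Y) - H(X,Y)

Marginals:
P(X) = (1/4, 1/4, 1/2), H(X) = 1.0397 nats
P(Y) = (5/12, 7/12), H(Y) = 0.6792 nats

Joint entropy: H(X,Y) = 1.6511 nats

I(X;Y) = 1.0397 + 0.6792 - 1.6511 = 0.0678 nats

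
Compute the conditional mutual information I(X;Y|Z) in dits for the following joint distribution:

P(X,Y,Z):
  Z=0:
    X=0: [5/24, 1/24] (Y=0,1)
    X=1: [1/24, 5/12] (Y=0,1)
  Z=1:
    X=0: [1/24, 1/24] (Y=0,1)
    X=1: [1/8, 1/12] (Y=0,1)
0.0907 dits

Conditional mutual information: I(X;Y|Z) = H(X|Z) + H(Y|Z) - H(X,Y|Z)

H(Z) = 0.2622
H(X,Z) = 0.5377 → H(X|Z) = 0.2755
H(Y,Z) = 0.5484 → H(Y|Z) = 0.2862
H(X,Y,Z) = 0.7332 → H(X,Y|Z) = 0.4710

I(X;Y|Z) = 0.2755 + 0.2862 - 0.4710 = 0.0907 dits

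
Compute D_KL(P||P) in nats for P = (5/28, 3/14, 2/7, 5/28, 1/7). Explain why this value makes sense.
0.0000 nats

KL divergence satisfies the Gibbs inequality: D_KL(P||Q) ≥ 0 for all distributions P, Q.

D_KL(P||Q) = Σ p(x) log(p(x)/q(x))
Each term is p(x) × log_e(p(x)/p(x)) = p(x) × log_e(1) = 0, so the sum is 0.
D_KL(P||Q) = 0.0000 nats

When P = Q, the KL divergence is exactly 0, as there is no 'divergence' between identical distributions.

This non-negativity is a fundamental property: relative entropy cannot be negative because it measures how different Q is from P.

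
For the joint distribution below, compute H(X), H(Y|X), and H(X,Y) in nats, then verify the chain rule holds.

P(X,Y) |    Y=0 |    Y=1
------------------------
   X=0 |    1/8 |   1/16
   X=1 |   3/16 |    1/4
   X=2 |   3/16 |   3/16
H(X,Y) = 1.7214, H(X) = 1.0434, H(Y|X) = 0.6780 (all in nats)

Chain rule: H(X,Y) = H(X) + H(Y|X)

Left side — joint entropy directly:
H(X,Y) = -Σ p(x,y) log p(x,y) = 1.7214 nats

Right side — compute H(Y|X) from the conditional distributions:
P(X) = (3/16, 7/16, 3/8), so H(X) = 1.0434 nats
H(Y|X) = Σ_x P(X=x) · H(Y|X=x):
  P(Y|X=0) = (2/3, 1/3), H(Y|X=0) = 0.6365, weight P(X=0) = 3/16
  P(Y|X=1) = (3/7, 4/7), H(Y|X=1) = 0.6829, weight P(X=1) = 7/16
  P(Y|X=2) = (1/2, 1/2), H(Y|X=2) = 0.6931, weight P(X=2) = 3/8
H(Y|X) = 0.6780 nats

H(X) + H(Y|X) = 1.0434 + 0.6780 = 1.7214 nats

Both sides equal 1.7214 nats. ✓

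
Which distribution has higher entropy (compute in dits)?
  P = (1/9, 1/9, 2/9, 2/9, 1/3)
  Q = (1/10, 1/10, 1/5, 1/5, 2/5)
P

Computing entropies in dits:
H(P) = 0.6614
H(Q) = 0.6388

Distribution P has higher entropy.

Intuition: The distribution closer to uniform (more spread out) has higher entropy.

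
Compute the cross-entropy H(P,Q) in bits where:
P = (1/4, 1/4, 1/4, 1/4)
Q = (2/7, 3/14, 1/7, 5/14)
2.0806 bits

Cross-entropy: H(P,Q) = -Σ p(x) log q(x)

Alternatively: H(P,Q) = H(P) + D_KL(P||Q)
H(P) = 2.0000 bits
D_KL(P||Q) = 0.0806 bits

H(P,Q) = 2.0000 + 0.0806 = 2.0806 bits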